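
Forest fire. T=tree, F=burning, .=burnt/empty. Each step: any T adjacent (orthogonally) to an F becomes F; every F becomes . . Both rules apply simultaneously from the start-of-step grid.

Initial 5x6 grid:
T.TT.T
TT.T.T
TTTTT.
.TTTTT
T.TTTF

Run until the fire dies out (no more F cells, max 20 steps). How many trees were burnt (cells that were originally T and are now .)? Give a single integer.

Answer: 19

Derivation:
Step 1: +2 fires, +1 burnt (F count now 2)
Step 2: +2 fires, +2 burnt (F count now 2)
Step 3: +3 fires, +2 burnt (F count now 3)
Step 4: +2 fires, +3 burnt (F count now 2)
Step 5: +3 fires, +2 burnt (F count now 3)
Step 6: +2 fires, +3 burnt (F count now 2)
Step 7: +3 fires, +2 burnt (F count now 3)
Step 8: +1 fires, +3 burnt (F count now 1)
Step 9: +1 fires, +1 burnt (F count now 1)
Step 10: +0 fires, +1 burnt (F count now 0)
Fire out after step 10
Initially T: 22, now '.': 27
Total burnt (originally-T cells now '.'): 19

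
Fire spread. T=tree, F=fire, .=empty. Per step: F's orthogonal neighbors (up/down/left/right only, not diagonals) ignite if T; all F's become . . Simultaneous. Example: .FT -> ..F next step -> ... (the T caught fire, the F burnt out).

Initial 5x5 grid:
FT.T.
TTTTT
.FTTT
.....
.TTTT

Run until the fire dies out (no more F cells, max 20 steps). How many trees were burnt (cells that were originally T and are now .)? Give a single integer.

Step 1: +4 fires, +2 burnt (F count now 4)
Step 2: +2 fires, +4 burnt (F count now 2)
Step 3: +2 fires, +2 burnt (F count now 2)
Step 4: +2 fires, +2 burnt (F count now 2)
Step 5: +0 fires, +2 burnt (F count now 0)
Fire out after step 5
Initially T: 14, now '.': 21
Total burnt (originally-T cells now '.'): 10

Answer: 10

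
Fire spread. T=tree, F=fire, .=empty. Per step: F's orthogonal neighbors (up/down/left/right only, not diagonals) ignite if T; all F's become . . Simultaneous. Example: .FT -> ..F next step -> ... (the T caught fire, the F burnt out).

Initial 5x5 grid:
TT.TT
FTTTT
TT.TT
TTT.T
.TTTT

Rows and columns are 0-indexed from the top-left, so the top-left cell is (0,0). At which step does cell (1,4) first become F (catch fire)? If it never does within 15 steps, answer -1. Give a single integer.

Step 1: cell (1,4)='T' (+3 fires, +1 burnt)
Step 2: cell (1,4)='T' (+4 fires, +3 burnt)
Step 3: cell (1,4)='T' (+2 fires, +4 burnt)
Step 4: cell (1,4)='F' (+5 fires, +2 burnt)
  -> target ignites at step 4
Step 5: cell (1,4)='.' (+3 fires, +5 burnt)
Step 6: cell (1,4)='.' (+2 fires, +3 burnt)
Step 7: cell (1,4)='.' (+1 fires, +2 burnt)
Step 8: cell (1,4)='.' (+0 fires, +1 burnt)
  fire out at step 8

4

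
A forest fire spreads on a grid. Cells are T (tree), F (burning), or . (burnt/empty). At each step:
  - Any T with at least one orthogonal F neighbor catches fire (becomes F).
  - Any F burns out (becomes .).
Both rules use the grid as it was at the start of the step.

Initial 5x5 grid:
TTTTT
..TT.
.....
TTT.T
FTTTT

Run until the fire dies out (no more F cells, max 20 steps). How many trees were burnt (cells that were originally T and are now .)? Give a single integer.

Step 1: +2 fires, +1 burnt (F count now 2)
Step 2: +2 fires, +2 burnt (F count now 2)
Step 3: +2 fires, +2 burnt (F count now 2)
Step 4: +1 fires, +2 burnt (F count now 1)
Step 5: +1 fires, +1 burnt (F count now 1)
Step 6: +0 fires, +1 burnt (F count now 0)
Fire out after step 6
Initially T: 15, now '.': 18
Total burnt (originally-T cells now '.'): 8

Answer: 8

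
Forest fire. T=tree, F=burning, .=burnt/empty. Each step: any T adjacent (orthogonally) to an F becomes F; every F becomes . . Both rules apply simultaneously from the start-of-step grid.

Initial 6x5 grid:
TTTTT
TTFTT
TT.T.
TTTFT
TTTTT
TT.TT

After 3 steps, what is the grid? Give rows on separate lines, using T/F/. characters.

Step 1: 7 trees catch fire, 2 burn out
  TTFTT
  TF.FT
  TT.F.
  TTF.F
  TTTFT
  TT.TT
Step 2: 9 trees catch fire, 7 burn out
  TF.FT
  F...F
  TF...
  TF...
  TTF.F
  TT.FT
Step 3: 6 trees catch fire, 9 burn out
  F...F
  .....
  F....
  F....
  TF...
  TT..F

F...F
.....
F....
F....
TF...
TT..F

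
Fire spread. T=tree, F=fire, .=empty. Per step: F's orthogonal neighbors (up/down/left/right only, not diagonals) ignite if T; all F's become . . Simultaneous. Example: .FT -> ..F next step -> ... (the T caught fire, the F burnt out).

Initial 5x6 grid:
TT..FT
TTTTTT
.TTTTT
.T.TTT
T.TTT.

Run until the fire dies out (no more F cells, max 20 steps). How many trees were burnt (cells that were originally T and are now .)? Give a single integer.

Step 1: +2 fires, +1 burnt (F count now 2)
Step 2: +3 fires, +2 burnt (F count now 3)
Step 3: +4 fires, +3 burnt (F count now 4)
Step 4: +5 fires, +4 burnt (F count now 5)
Step 5: +4 fires, +5 burnt (F count now 4)
Step 6: +3 fires, +4 burnt (F count now 3)
Step 7: +0 fires, +3 burnt (F count now 0)
Fire out after step 7
Initially T: 22, now '.': 29
Total burnt (originally-T cells now '.'): 21

Answer: 21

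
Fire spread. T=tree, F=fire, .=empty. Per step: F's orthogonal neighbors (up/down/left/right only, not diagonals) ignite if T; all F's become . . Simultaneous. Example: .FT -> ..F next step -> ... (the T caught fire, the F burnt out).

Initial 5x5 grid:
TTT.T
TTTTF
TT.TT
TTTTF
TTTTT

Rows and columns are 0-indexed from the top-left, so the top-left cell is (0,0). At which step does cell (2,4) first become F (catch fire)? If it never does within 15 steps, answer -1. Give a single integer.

Step 1: cell (2,4)='F' (+5 fires, +2 burnt)
  -> target ignites at step 1
Step 2: cell (2,4)='.' (+4 fires, +5 burnt)
Step 3: cell (2,4)='.' (+4 fires, +4 burnt)
Step 4: cell (2,4)='.' (+5 fires, +4 burnt)
Step 5: cell (2,4)='.' (+3 fires, +5 burnt)
Step 6: cell (2,4)='.' (+0 fires, +3 burnt)
  fire out at step 6

1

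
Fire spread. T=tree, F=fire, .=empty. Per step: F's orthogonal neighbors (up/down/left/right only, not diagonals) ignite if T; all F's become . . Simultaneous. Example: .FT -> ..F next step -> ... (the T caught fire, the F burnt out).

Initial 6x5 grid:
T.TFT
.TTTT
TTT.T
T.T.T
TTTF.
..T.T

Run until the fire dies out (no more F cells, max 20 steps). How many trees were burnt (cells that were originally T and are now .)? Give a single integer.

Answer: 17

Derivation:
Step 1: +4 fires, +2 burnt (F count now 4)
Step 2: +5 fires, +4 burnt (F count now 5)
Step 3: +4 fires, +5 burnt (F count now 4)
Step 4: +3 fires, +4 burnt (F count now 3)
Step 5: +1 fires, +3 burnt (F count now 1)
Step 6: +0 fires, +1 burnt (F count now 0)
Fire out after step 6
Initially T: 19, now '.': 28
Total burnt (originally-T cells now '.'): 17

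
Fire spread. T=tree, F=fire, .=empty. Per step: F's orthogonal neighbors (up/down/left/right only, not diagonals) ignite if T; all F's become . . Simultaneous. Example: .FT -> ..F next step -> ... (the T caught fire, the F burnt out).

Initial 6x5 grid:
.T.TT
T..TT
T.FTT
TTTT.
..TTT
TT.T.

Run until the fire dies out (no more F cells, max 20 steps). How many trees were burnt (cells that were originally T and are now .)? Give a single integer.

Answer: 16

Derivation:
Step 1: +2 fires, +1 burnt (F count now 2)
Step 2: +5 fires, +2 burnt (F count now 5)
Step 3: +4 fires, +5 burnt (F count now 4)
Step 4: +4 fires, +4 burnt (F count now 4)
Step 5: +1 fires, +4 burnt (F count now 1)
Step 6: +0 fires, +1 burnt (F count now 0)
Fire out after step 6
Initially T: 19, now '.': 27
Total burnt (originally-T cells now '.'): 16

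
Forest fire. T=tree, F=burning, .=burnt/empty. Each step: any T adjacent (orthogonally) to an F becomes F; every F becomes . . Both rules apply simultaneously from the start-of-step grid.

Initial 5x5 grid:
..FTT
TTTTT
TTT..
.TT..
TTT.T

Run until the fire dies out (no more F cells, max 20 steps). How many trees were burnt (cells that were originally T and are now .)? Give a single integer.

Step 1: +2 fires, +1 burnt (F count now 2)
Step 2: +4 fires, +2 burnt (F count now 4)
Step 3: +4 fires, +4 burnt (F count now 4)
Step 4: +3 fires, +4 burnt (F count now 3)
Step 5: +1 fires, +3 burnt (F count now 1)
Step 6: +1 fires, +1 burnt (F count now 1)
Step 7: +0 fires, +1 burnt (F count now 0)
Fire out after step 7
Initially T: 16, now '.': 24
Total burnt (originally-T cells now '.'): 15

Answer: 15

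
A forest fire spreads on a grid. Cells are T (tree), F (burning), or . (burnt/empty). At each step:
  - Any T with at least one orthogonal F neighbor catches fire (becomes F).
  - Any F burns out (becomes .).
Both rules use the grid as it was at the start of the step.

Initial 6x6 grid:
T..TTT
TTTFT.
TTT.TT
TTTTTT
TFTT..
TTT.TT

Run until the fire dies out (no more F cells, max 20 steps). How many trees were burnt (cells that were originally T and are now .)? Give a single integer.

Answer: 25

Derivation:
Step 1: +7 fires, +2 burnt (F count now 7)
Step 2: +10 fires, +7 burnt (F count now 10)
Step 3: +6 fires, +10 burnt (F count now 6)
Step 4: +2 fires, +6 burnt (F count now 2)
Step 5: +0 fires, +2 burnt (F count now 0)
Fire out after step 5
Initially T: 27, now '.': 34
Total burnt (originally-T cells now '.'): 25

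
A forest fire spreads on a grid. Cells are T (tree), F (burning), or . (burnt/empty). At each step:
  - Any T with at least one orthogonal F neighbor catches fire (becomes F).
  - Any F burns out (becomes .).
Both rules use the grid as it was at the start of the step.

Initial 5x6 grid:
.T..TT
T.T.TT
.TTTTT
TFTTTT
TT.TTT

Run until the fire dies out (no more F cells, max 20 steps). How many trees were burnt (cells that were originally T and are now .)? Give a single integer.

Step 1: +4 fires, +1 burnt (F count now 4)
Step 2: +3 fires, +4 burnt (F count now 3)
Step 3: +4 fires, +3 burnt (F count now 4)
Step 4: +3 fires, +4 burnt (F count now 3)
Step 5: +3 fires, +3 burnt (F count now 3)
Step 6: +2 fires, +3 burnt (F count now 2)
Step 7: +1 fires, +2 burnt (F count now 1)
Step 8: +0 fires, +1 burnt (F count now 0)
Fire out after step 8
Initially T: 22, now '.': 28
Total burnt (originally-T cells now '.'): 20

Answer: 20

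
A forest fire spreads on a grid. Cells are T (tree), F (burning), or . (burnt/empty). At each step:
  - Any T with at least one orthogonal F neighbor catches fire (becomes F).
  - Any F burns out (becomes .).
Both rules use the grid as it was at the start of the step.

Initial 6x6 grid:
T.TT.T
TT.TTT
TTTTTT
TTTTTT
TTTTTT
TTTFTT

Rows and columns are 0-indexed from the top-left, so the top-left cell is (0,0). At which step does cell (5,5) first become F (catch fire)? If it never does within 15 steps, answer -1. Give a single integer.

Step 1: cell (5,5)='T' (+3 fires, +1 burnt)
Step 2: cell (5,5)='F' (+5 fires, +3 burnt)
  -> target ignites at step 2
Step 3: cell (5,5)='.' (+6 fires, +5 burnt)
Step 4: cell (5,5)='.' (+6 fires, +6 burnt)
Step 5: cell (5,5)='.' (+5 fires, +6 burnt)
Step 6: cell (5,5)='.' (+4 fires, +5 burnt)
Step 7: cell (5,5)='.' (+2 fires, +4 burnt)
Step 8: cell (5,5)='.' (+1 fires, +2 burnt)
Step 9: cell (5,5)='.' (+0 fires, +1 burnt)
  fire out at step 9

2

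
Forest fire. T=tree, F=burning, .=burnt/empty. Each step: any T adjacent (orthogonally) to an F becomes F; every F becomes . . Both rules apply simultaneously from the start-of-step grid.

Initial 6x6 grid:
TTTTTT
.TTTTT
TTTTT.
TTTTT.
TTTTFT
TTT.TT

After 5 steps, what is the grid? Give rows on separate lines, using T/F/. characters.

Step 1: 4 trees catch fire, 1 burn out
  TTTTTT
  .TTTTT
  TTTTT.
  TTTTF.
  TTTF.F
  TTT.FT
Step 2: 4 trees catch fire, 4 burn out
  TTTTTT
  .TTTTT
  TTTTF.
  TTTF..
  TTF...
  TTT..F
Step 3: 5 trees catch fire, 4 burn out
  TTTTTT
  .TTTFT
  TTTF..
  TTF...
  TF....
  TTF...
Step 4: 7 trees catch fire, 5 burn out
  TTTTFT
  .TTF.F
  TTF...
  TF....
  F.....
  TF....
Step 5: 6 trees catch fire, 7 burn out
  TTTF.F
  .TF...
  TF....
  F.....
  ......
  F.....

TTTF.F
.TF...
TF....
F.....
......
F.....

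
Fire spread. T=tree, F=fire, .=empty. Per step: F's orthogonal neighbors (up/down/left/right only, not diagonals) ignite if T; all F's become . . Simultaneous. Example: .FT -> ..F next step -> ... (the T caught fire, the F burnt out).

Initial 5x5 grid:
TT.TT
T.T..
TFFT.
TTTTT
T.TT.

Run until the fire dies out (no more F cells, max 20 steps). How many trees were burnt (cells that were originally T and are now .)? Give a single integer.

Step 1: +5 fires, +2 burnt (F count now 5)
Step 2: +4 fires, +5 burnt (F count now 4)
Step 3: +4 fires, +4 burnt (F count now 4)
Step 4: +1 fires, +4 burnt (F count now 1)
Step 5: +0 fires, +1 burnt (F count now 0)
Fire out after step 5
Initially T: 16, now '.': 23
Total burnt (originally-T cells now '.'): 14

Answer: 14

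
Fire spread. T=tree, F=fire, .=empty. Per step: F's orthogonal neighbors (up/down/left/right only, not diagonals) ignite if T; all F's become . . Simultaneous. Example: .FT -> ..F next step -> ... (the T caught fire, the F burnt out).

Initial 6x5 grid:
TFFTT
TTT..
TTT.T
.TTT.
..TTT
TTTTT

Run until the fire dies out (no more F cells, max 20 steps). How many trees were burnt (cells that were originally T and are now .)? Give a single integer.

Answer: 20

Derivation:
Step 1: +4 fires, +2 burnt (F count now 4)
Step 2: +4 fires, +4 burnt (F count now 4)
Step 3: +3 fires, +4 burnt (F count now 3)
Step 4: +2 fires, +3 burnt (F count now 2)
Step 5: +2 fires, +2 burnt (F count now 2)
Step 6: +3 fires, +2 burnt (F count now 3)
Step 7: +2 fires, +3 burnt (F count now 2)
Step 8: +0 fires, +2 burnt (F count now 0)
Fire out after step 8
Initially T: 21, now '.': 29
Total burnt (originally-T cells now '.'): 20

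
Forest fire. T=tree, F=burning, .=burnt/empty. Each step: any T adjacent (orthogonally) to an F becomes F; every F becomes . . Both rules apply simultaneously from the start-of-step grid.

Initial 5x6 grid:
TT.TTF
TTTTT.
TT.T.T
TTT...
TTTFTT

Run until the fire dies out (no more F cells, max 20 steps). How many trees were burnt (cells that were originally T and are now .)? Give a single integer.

Answer: 20

Derivation:
Step 1: +3 fires, +2 burnt (F count now 3)
Step 2: +5 fires, +3 burnt (F count now 5)
Step 3: +3 fires, +5 burnt (F count now 3)
Step 4: +4 fires, +3 burnt (F count now 4)
Step 5: +2 fires, +4 burnt (F count now 2)
Step 6: +2 fires, +2 burnt (F count now 2)
Step 7: +1 fires, +2 burnt (F count now 1)
Step 8: +0 fires, +1 burnt (F count now 0)
Fire out after step 8
Initially T: 21, now '.': 29
Total burnt (originally-T cells now '.'): 20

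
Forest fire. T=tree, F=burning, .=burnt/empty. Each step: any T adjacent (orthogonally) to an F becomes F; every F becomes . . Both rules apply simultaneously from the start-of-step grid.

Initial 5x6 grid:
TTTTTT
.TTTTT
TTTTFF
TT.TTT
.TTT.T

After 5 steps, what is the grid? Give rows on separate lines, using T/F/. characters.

Step 1: 5 trees catch fire, 2 burn out
  TTTTTT
  .TTTFF
  TTTF..
  TT.TFF
  .TTT.T
Step 2: 6 trees catch fire, 5 burn out
  TTTTFF
  .TTF..
  TTF...
  TT.F..
  .TTT.F
Step 3: 4 trees catch fire, 6 burn out
  TTTF..
  .TF...
  TF....
  TT....
  .TTF..
Step 4: 5 trees catch fire, 4 burn out
  TTF...
  .F....
  F.....
  TF....
  .TF...
Step 5: 3 trees catch fire, 5 burn out
  TF....
  ......
  ......
  F.....
  .F....

TF....
......
......
F.....
.F....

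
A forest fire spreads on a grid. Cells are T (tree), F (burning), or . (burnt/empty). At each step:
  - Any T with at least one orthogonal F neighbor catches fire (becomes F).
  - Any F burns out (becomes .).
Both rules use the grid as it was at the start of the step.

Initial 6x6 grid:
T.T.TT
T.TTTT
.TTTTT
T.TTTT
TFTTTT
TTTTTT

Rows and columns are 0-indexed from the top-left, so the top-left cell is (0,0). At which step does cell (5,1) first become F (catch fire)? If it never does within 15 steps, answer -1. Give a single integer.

Step 1: cell (5,1)='F' (+3 fires, +1 burnt)
  -> target ignites at step 1
Step 2: cell (5,1)='.' (+5 fires, +3 burnt)
Step 3: cell (5,1)='.' (+4 fires, +5 burnt)
Step 4: cell (5,1)='.' (+6 fires, +4 burnt)
Step 5: cell (5,1)='.' (+5 fires, +6 burnt)
Step 6: cell (5,1)='.' (+2 fires, +5 burnt)
Step 7: cell (5,1)='.' (+2 fires, +2 burnt)
Step 8: cell (5,1)='.' (+1 fires, +2 burnt)
Step 9: cell (5,1)='.' (+0 fires, +1 burnt)
  fire out at step 9

1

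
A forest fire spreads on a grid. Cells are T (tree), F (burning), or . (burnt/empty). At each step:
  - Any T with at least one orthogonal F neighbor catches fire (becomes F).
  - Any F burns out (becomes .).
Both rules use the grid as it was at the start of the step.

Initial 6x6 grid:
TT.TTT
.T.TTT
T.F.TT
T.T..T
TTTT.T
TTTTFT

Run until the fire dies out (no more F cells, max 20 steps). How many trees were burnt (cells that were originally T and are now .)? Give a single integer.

Step 1: +3 fires, +2 burnt (F count now 3)
Step 2: +4 fires, +3 burnt (F count now 4)
Step 3: +3 fires, +4 burnt (F count now 3)
Step 4: +3 fires, +3 burnt (F count now 3)
Step 5: +3 fires, +3 burnt (F count now 3)
Step 6: +3 fires, +3 burnt (F count now 3)
Step 7: +2 fires, +3 burnt (F count now 2)
Step 8: +1 fires, +2 burnt (F count now 1)
Step 9: +0 fires, +1 burnt (F count now 0)
Fire out after step 9
Initially T: 25, now '.': 33
Total burnt (originally-T cells now '.'): 22

Answer: 22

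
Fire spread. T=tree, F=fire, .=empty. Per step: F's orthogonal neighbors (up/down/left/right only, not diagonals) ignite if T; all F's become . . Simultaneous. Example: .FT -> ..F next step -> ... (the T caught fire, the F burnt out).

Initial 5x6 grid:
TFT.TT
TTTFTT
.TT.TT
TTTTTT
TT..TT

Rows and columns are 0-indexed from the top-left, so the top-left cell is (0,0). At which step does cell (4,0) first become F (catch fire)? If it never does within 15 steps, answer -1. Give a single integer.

Step 1: cell (4,0)='T' (+5 fires, +2 burnt)
Step 2: cell (4,0)='T' (+6 fires, +5 burnt)
Step 3: cell (4,0)='T' (+5 fires, +6 burnt)
Step 4: cell (4,0)='T' (+5 fires, +5 burnt)
Step 5: cell (4,0)='F' (+2 fires, +5 burnt)
  -> target ignites at step 5
Step 6: cell (4,0)='.' (+0 fires, +2 burnt)
  fire out at step 6

5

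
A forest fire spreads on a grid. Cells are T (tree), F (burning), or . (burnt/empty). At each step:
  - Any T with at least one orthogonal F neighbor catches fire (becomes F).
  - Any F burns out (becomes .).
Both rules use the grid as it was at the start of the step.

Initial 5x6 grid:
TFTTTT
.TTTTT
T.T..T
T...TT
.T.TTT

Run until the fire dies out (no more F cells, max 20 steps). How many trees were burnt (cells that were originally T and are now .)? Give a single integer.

Answer: 17

Derivation:
Step 1: +3 fires, +1 burnt (F count now 3)
Step 2: +2 fires, +3 burnt (F count now 2)
Step 3: +3 fires, +2 burnt (F count now 3)
Step 4: +2 fires, +3 burnt (F count now 2)
Step 5: +1 fires, +2 burnt (F count now 1)
Step 6: +1 fires, +1 burnt (F count now 1)
Step 7: +1 fires, +1 burnt (F count now 1)
Step 8: +2 fires, +1 burnt (F count now 2)
Step 9: +1 fires, +2 burnt (F count now 1)
Step 10: +1 fires, +1 burnt (F count now 1)
Step 11: +0 fires, +1 burnt (F count now 0)
Fire out after step 11
Initially T: 20, now '.': 27
Total burnt (originally-T cells now '.'): 17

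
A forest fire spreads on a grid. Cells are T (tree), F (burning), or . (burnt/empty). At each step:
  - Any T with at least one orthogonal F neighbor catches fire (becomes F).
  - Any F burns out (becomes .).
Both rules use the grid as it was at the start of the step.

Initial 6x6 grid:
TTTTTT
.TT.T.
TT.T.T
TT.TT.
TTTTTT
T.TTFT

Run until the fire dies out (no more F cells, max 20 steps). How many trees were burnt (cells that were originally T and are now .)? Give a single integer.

Step 1: +3 fires, +1 burnt (F count now 3)
Step 2: +4 fires, +3 burnt (F count now 4)
Step 3: +2 fires, +4 burnt (F count now 2)
Step 4: +2 fires, +2 burnt (F count now 2)
Step 5: +2 fires, +2 burnt (F count now 2)
Step 6: +3 fires, +2 burnt (F count now 3)
Step 7: +2 fires, +3 burnt (F count now 2)
Step 8: +2 fires, +2 burnt (F count now 2)
Step 9: +2 fires, +2 burnt (F count now 2)
Step 10: +1 fires, +2 burnt (F count now 1)
Step 11: +1 fires, +1 burnt (F count now 1)
Step 12: +2 fires, +1 burnt (F count now 2)
Step 13: +0 fires, +2 burnt (F count now 0)
Fire out after step 13
Initially T: 27, now '.': 35
Total burnt (originally-T cells now '.'): 26

Answer: 26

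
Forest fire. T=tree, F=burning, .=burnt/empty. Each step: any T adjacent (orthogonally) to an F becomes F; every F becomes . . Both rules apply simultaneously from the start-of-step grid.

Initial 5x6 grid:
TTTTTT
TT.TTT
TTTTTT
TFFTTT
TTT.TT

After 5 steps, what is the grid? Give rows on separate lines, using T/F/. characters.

Step 1: 6 trees catch fire, 2 burn out
  TTTTTT
  TT.TTT
  TFFTTT
  F..FTT
  TFF.TT
Step 2: 5 trees catch fire, 6 burn out
  TTTTTT
  TF.TTT
  F..FTT
  ....FT
  F...TT
Step 3: 6 trees catch fire, 5 burn out
  TFTTTT
  F..FTT
  ....FT
  .....F
  ....FT
Step 4: 6 trees catch fire, 6 burn out
  F.FFTT
  ....FT
  .....F
  ......
  .....F
Step 5: 2 trees catch fire, 6 burn out
  ....FT
  .....F
  ......
  ......
  ......

....FT
.....F
......
......
......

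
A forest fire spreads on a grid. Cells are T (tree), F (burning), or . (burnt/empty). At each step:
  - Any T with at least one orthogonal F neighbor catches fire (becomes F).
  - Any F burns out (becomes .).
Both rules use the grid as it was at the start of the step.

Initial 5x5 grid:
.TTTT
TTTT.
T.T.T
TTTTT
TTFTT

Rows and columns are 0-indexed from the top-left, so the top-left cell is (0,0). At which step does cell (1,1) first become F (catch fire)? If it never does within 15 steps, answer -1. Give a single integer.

Step 1: cell (1,1)='T' (+3 fires, +1 burnt)
Step 2: cell (1,1)='T' (+5 fires, +3 burnt)
Step 3: cell (1,1)='T' (+3 fires, +5 burnt)
Step 4: cell (1,1)='F' (+5 fires, +3 burnt)
  -> target ignites at step 4
Step 5: cell (1,1)='.' (+3 fires, +5 burnt)
Step 6: cell (1,1)='.' (+1 fires, +3 burnt)
Step 7: cell (1,1)='.' (+0 fires, +1 burnt)
  fire out at step 7

4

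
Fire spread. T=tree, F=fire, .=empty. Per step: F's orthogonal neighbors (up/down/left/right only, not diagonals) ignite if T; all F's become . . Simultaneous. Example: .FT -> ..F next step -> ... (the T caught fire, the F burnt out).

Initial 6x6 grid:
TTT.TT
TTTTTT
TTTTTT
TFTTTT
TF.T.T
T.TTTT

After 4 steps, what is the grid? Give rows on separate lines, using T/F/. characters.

Step 1: 4 trees catch fire, 2 burn out
  TTT.TT
  TTTTTT
  TFTTTT
  F.FTTT
  F..T.T
  T.TTTT
Step 2: 5 trees catch fire, 4 burn out
  TTT.TT
  TFTTTT
  F.FTTT
  ...FTT
  ...T.T
  F.TTTT
Step 3: 6 trees catch fire, 5 burn out
  TFT.TT
  F.FTTT
  ...FTT
  ....FT
  ...F.T
  ..TTTT
Step 4: 6 trees catch fire, 6 burn out
  F.F.TT
  ...FTT
  ....FT
  .....F
  .....T
  ..TFTT

F.F.TT
...FTT
....FT
.....F
.....T
..TFTT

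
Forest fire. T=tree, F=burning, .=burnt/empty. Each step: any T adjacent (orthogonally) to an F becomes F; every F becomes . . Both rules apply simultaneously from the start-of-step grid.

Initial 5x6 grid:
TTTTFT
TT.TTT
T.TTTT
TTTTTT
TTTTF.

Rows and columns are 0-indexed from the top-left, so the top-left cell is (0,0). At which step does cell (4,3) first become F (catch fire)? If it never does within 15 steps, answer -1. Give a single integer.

Step 1: cell (4,3)='F' (+5 fires, +2 burnt)
  -> target ignites at step 1
Step 2: cell (4,3)='.' (+7 fires, +5 burnt)
Step 3: cell (4,3)='.' (+5 fires, +7 burnt)
Step 4: cell (4,3)='.' (+5 fires, +5 burnt)
Step 5: cell (4,3)='.' (+2 fires, +5 burnt)
Step 6: cell (4,3)='.' (+1 fires, +2 burnt)
Step 7: cell (4,3)='.' (+0 fires, +1 burnt)
  fire out at step 7

1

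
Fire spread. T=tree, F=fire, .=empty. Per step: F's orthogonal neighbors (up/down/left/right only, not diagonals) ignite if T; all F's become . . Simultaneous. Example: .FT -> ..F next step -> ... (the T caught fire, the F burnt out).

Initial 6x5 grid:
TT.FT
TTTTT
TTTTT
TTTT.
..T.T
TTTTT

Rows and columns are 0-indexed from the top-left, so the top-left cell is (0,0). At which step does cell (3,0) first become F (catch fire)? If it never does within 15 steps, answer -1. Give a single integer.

Step 1: cell (3,0)='T' (+2 fires, +1 burnt)
Step 2: cell (3,0)='T' (+3 fires, +2 burnt)
Step 3: cell (3,0)='T' (+4 fires, +3 burnt)
Step 4: cell (3,0)='T' (+4 fires, +4 burnt)
Step 5: cell (3,0)='T' (+4 fires, +4 burnt)
Step 6: cell (3,0)='F' (+2 fires, +4 burnt)
  -> target ignites at step 6
Step 7: cell (3,0)='.' (+2 fires, +2 burnt)
Step 8: cell (3,0)='.' (+2 fires, +2 burnt)
Step 9: cell (3,0)='.' (+1 fires, +2 burnt)
Step 10: cell (3,0)='.' (+0 fires, +1 burnt)
  fire out at step 10

6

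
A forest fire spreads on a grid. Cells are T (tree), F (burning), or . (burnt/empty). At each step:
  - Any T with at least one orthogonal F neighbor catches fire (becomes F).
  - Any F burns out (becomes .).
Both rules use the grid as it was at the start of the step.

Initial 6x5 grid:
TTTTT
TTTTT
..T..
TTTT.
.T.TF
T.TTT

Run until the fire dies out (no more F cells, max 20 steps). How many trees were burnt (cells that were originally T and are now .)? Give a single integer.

Answer: 20

Derivation:
Step 1: +2 fires, +1 burnt (F count now 2)
Step 2: +2 fires, +2 burnt (F count now 2)
Step 3: +2 fires, +2 burnt (F count now 2)
Step 4: +2 fires, +2 burnt (F count now 2)
Step 5: +3 fires, +2 burnt (F count now 3)
Step 6: +3 fires, +3 burnt (F count now 3)
Step 7: +4 fires, +3 burnt (F count now 4)
Step 8: +2 fires, +4 burnt (F count now 2)
Step 9: +0 fires, +2 burnt (F count now 0)
Fire out after step 9
Initially T: 21, now '.': 29
Total burnt (originally-T cells now '.'): 20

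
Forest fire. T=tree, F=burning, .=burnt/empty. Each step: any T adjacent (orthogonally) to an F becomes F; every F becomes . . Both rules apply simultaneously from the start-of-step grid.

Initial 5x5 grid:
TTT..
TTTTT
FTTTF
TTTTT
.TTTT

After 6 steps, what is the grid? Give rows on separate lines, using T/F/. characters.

Step 1: 6 trees catch fire, 2 burn out
  TTT..
  FTTTF
  .FTF.
  FTTTF
  .TTTT
Step 2: 7 trees catch fire, 6 burn out
  FTT..
  .FTF.
  ..F..
  .FTF.
  .TTTF
Step 3: 5 trees catch fire, 7 burn out
  .FT..
  ..F..
  .....
  ..F..
  .FTF.
Step 4: 2 trees catch fire, 5 burn out
  ..F..
  .....
  .....
  .....
  ..F..
Step 5: 0 trees catch fire, 2 burn out
  .....
  .....
  .....
  .....
  .....
Step 6: 0 trees catch fire, 0 burn out
  .....
  .....
  .....
  .....
  .....

.....
.....
.....
.....
.....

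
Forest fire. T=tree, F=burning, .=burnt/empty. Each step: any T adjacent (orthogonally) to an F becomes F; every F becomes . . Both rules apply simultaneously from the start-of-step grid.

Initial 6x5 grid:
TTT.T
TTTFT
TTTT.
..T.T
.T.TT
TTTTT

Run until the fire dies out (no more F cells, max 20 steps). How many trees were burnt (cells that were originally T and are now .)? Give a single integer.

Answer: 13

Derivation:
Step 1: +3 fires, +1 burnt (F count now 3)
Step 2: +4 fires, +3 burnt (F count now 4)
Step 3: +4 fires, +4 burnt (F count now 4)
Step 4: +2 fires, +4 burnt (F count now 2)
Step 5: +0 fires, +2 burnt (F count now 0)
Fire out after step 5
Initially T: 22, now '.': 21
Total burnt (originally-T cells now '.'): 13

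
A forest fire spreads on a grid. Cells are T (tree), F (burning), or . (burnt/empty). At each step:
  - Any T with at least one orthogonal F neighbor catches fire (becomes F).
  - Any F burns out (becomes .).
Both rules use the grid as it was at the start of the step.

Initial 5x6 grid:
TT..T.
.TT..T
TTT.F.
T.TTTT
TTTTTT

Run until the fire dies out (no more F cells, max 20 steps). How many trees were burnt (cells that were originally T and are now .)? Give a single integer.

Answer: 18

Derivation:
Step 1: +1 fires, +1 burnt (F count now 1)
Step 2: +3 fires, +1 burnt (F count now 3)
Step 3: +3 fires, +3 burnt (F count now 3)
Step 4: +2 fires, +3 burnt (F count now 2)
Step 5: +3 fires, +2 burnt (F count now 3)
Step 6: +3 fires, +3 burnt (F count now 3)
Step 7: +2 fires, +3 burnt (F count now 2)
Step 8: +1 fires, +2 burnt (F count now 1)
Step 9: +0 fires, +1 burnt (F count now 0)
Fire out after step 9
Initially T: 20, now '.': 28
Total burnt (originally-T cells now '.'): 18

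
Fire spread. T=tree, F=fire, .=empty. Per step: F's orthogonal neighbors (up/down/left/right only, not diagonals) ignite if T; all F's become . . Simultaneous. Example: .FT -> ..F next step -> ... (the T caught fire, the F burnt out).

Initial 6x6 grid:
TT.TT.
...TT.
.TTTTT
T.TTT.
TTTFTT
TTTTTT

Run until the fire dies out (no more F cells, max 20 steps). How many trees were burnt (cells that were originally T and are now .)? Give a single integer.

Answer: 24

Derivation:
Step 1: +4 fires, +1 burnt (F count now 4)
Step 2: +7 fires, +4 burnt (F count now 7)
Step 3: +6 fires, +7 burnt (F count now 6)
Step 4: +6 fires, +6 burnt (F count now 6)
Step 5: +1 fires, +6 burnt (F count now 1)
Step 6: +0 fires, +1 burnt (F count now 0)
Fire out after step 6
Initially T: 26, now '.': 34
Total burnt (originally-T cells now '.'): 24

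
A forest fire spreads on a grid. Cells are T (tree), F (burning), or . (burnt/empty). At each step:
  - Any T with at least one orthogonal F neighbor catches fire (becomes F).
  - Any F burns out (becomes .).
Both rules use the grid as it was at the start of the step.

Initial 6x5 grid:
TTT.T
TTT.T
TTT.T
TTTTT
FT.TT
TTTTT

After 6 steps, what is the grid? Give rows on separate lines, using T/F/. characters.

Step 1: 3 trees catch fire, 1 burn out
  TTT.T
  TTT.T
  TTT.T
  FTTTT
  .F.TT
  FTTTT
Step 2: 3 trees catch fire, 3 burn out
  TTT.T
  TTT.T
  FTT.T
  .FTTT
  ...TT
  .FTTT
Step 3: 4 trees catch fire, 3 burn out
  TTT.T
  FTT.T
  .FT.T
  ..FTT
  ...TT
  ..FTT
Step 4: 5 trees catch fire, 4 burn out
  FTT.T
  .FT.T
  ..F.T
  ...FT
  ...TT
  ...FT
Step 5: 5 trees catch fire, 5 burn out
  .FT.T
  ..F.T
  ....T
  ....F
  ...FT
  ....F
Step 6: 3 trees catch fire, 5 burn out
  ..F.T
  ....T
  ....F
  .....
  ....F
  .....

..F.T
....T
....F
.....
....F
.....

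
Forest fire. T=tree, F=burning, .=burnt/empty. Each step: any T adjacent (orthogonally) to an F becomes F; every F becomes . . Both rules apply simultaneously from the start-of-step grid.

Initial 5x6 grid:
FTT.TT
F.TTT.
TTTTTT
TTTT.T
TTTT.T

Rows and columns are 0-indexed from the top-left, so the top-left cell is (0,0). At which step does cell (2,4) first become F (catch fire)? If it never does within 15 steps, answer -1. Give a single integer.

Step 1: cell (2,4)='T' (+2 fires, +2 burnt)
Step 2: cell (2,4)='T' (+3 fires, +2 burnt)
Step 3: cell (2,4)='T' (+4 fires, +3 burnt)
Step 4: cell (2,4)='T' (+4 fires, +4 burnt)
Step 5: cell (2,4)='F' (+4 fires, +4 burnt)
  -> target ignites at step 5
Step 6: cell (2,4)='.' (+3 fires, +4 burnt)
Step 7: cell (2,4)='.' (+2 fires, +3 burnt)
Step 8: cell (2,4)='.' (+1 fires, +2 burnt)
Step 9: cell (2,4)='.' (+0 fires, +1 burnt)
  fire out at step 9

5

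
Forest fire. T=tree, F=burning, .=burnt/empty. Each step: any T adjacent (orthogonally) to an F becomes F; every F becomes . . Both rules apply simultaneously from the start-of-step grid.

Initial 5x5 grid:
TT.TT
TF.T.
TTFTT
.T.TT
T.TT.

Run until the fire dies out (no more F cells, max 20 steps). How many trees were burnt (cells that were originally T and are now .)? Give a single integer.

Step 1: +4 fires, +2 burnt (F count now 4)
Step 2: +6 fires, +4 burnt (F count now 6)
Step 3: +3 fires, +6 burnt (F count now 3)
Step 4: +2 fires, +3 burnt (F count now 2)
Step 5: +0 fires, +2 burnt (F count now 0)
Fire out after step 5
Initially T: 16, now '.': 24
Total burnt (originally-T cells now '.'): 15

Answer: 15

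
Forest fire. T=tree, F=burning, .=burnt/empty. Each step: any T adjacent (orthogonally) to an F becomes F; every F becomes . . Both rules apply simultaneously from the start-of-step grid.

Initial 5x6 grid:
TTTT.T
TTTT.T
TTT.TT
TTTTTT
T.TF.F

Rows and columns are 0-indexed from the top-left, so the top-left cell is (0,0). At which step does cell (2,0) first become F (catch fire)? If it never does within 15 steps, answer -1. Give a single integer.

Step 1: cell (2,0)='T' (+3 fires, +2 burnt)
Step 2: cell (2,0)='T' (+3 fires, +3 burnt)
Step 3: cell (2,0)='T' (+4 fires, +3 burnt)
Step 4: cell (2,0)='T' (+4 fires, +4 burnt)
Step 5: cell (2,0)='F' (+5 fires, +4 burnt)
  -> target ignites at step 5
Step 6: cell (2,0)='.' (+3 fires, +5 burnt)
Step 7: cell (2,0)='.' (+1 fires, +3 burnt)
Step 8: cell (2,0)='.' (+0 fires, +1 burnt)
  fire out at step 8

5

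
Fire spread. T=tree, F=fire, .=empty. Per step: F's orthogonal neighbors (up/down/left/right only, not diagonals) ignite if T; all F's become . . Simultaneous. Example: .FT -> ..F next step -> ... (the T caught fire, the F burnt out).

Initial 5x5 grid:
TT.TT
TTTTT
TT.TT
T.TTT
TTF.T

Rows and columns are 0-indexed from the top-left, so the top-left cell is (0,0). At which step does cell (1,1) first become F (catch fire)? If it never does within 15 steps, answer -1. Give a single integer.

Step 1: cell (1,1)='T' (+2 fires, +1 burnt)
Step 2: cell (1,1)='T' (+2 fires, +2 burnt)
Step 3: cell (1,1)='T' (+3 fires, +2 burnt)
Step 4: cell (1,1)='T' (+4 fires, +3 burnt)
Step 5: cell (1,1)='T' (+5 fires, +4 burnt)
Step 6: cell (1,1)='F' (+3 fires, +5 burnt)
  -> target ignites at step 6
Step 7: cell (1,1)='.' (+1 fires, +3 burnt)
Step 8: cell (1,1)='.' (+0 fires, +1 burnt)
  fire out at step 8

6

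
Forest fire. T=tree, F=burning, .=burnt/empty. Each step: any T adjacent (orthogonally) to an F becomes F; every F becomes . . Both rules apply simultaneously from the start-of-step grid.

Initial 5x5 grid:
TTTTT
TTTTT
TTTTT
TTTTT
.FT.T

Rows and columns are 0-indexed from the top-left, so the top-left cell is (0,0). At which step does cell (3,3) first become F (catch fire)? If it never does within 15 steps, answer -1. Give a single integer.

Step 1: cell (3,3)='T' (+2 fires, +1 burnt)
Step 2: cell (3,3)='T' (+3 fires, +2 burnt)
Step 3: cell (3,3)='F' (+4 fires, +3 burnt)
  -> target ignites at step 3
Step 4: cell (3,3)='.' (+5 fires, +4 burnt)
Step 5: cell (3,3)='.' (+5 fires, +5 burnt)
Step 6: cell (3,3)='.' (+2 fires, +5 burnt)
Step 7: cell (3,3)='.' (+1 fires, +2 burnt)
Step 8: cell (3,3)='.' (+0 fires, +1 burnt)
  fire out at step 8

3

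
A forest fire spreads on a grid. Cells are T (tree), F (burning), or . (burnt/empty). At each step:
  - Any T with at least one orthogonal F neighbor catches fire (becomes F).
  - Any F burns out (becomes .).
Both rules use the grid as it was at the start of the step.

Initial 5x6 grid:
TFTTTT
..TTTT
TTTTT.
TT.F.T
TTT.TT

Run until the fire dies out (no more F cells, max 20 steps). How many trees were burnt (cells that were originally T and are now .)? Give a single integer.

Step 1: +3 fires, +2 burnt (F count now 3)
Step 2: +5 fires, +3 burnt (F count now 5)
Step 3: +3 fires, +5 burnt (F count now 3)
Step 4: +4 fires, +3 burnt (F count now 4)
Step 5: +2 fires, +4 burnt (F count now 2)
Step 6: +2 fires, +2 burnt (F count now 2)
Step 7: +0 fires, +2 burnt (F count now 0)
Fire out after step 7
Initially T: 22, now '.': 27
Total burnt (originally-T cells now '.'): 19

Answer: 19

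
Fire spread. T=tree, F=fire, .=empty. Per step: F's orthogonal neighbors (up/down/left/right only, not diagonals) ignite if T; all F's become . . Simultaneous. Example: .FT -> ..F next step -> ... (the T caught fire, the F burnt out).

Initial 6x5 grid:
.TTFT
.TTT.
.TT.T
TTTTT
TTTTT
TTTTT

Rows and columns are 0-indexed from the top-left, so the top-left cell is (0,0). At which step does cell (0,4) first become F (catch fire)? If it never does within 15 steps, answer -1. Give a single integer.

Step 1: cell (0,4)='F' (+3 fires, +1 burnt)
  -> target ignites at step 1
Step 2: cell (0,4)='.' (+2 fires, +3 burnt)
Step 3: cell (0,4)='.' (+2 fires, +2 burnt)
Step 4: cell (0,4)='.' (+2 fires, +2 burnt)
Step 5: cell (0,4)='.' (+3 fires, +2 burnt)
Step 6: cell (0,4)='.' (+5 fires, +3 burnt)
Step 7: cell (0,4)='.' (+5 fires, +5 burnt)
Step 8: cell (0,4)='.' (+2 fires, +5 burnt)
Step 9: cell (0,4)='.' (+0 fires, +2 burnt)
  fire out at step 9

1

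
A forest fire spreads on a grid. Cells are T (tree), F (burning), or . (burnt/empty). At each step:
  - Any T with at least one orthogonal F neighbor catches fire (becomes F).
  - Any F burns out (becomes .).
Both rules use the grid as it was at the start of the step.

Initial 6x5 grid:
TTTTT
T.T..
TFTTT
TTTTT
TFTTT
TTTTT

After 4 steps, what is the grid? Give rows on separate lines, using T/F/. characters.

Step 1: 6 trees catch fire, 2 burn out
  TTTTT
  T.T..
  F.FTT
  TFTTT
  F.FTT
  TFTTT
Step 2: 8 trees catch fire, 6 burn out
  TTTTT
  F.F..
  ...FT
  F.FTT
  ...FT
  F.FTT
Step 3: 6 trees catch fire, 8 burn out
  FTFTT
  .....
  ....F
  ...FT
  ....F
  ...FT
Step 4: 4 trees catch fire, 6 burn out
  .F.FT
  .....
  .....
  ....F
  .....
  ....F

.F.FT
.....
.....
....F
.....
....F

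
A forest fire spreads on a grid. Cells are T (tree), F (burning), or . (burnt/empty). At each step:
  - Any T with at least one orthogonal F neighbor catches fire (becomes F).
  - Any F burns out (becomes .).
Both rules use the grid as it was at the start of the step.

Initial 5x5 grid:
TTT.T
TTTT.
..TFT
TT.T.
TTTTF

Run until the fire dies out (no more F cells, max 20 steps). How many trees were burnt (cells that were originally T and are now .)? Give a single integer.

Step 1: +5 fires, +2 burnt (F count now 5)
Step 2: +2 fires, +5 burnt (F count now 2)
Step 3: +3 fires, +2 burnt (F count now 3)
Step 4: +4 fires, +3 burnt (F count now 4)
Step 5: +2 fires, +4 burnt (F count now 2)
Step 6: +0 fires, +2 burnt (F count now 0)
Fire out after step 6
Initially T: 17, now '.': 24
Total burnt (originally-T cells now '.'): 16

Answer: 16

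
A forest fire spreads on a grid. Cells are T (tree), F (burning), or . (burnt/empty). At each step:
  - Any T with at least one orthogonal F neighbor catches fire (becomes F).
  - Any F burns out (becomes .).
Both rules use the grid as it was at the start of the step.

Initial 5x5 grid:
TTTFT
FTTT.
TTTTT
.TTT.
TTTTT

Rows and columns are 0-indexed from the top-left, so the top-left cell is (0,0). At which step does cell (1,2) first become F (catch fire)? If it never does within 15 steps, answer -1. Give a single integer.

Step 1: cell (1,2)='T' (+6 fires, +2 burnt)
Step 2: cell (1,2)='F' (+4 fires, +6 burnt)
  -> target ignites at step 2
Step 3: cell (1,2)='.' (+4 fires, +4 burnt)
Step 4: cell (1,2)='.' (+3 fires, +4 burnt)
Step 5: cell (1,2)='.' (+3 fires, +3 burnt)
Step 6: cell (1,2)='.' (+0 fires, +3 burnt)
  fire out at step 6

2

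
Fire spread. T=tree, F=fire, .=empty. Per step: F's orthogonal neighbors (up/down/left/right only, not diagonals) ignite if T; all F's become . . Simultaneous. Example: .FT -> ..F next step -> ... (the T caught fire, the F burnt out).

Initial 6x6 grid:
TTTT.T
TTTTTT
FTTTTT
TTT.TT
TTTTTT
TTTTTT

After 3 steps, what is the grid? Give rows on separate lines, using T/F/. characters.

Step 1: 3 trees catch fire, 1 burn out
  TTTT.T
  FTTTTT
  .FTTTT
  FTT.TT
  TTTTTT
  TTTTTT
Step 2: 5 trees catch fire, 3 burn out
  FTTT.T
  .FTTTT
  ..FTTT
  .FT.TT
  FTTTTT
  TTTTTT
Step 3: 6 trees catch fire, 5 burn out
  .FTT.T
  ..FTTT
  ...FTT
  ..F.TT
  .FTTTT
  FTTTTT

.FTT.T
..FTTT
...FTT
..F.TT
.FTTTT
FTTTTT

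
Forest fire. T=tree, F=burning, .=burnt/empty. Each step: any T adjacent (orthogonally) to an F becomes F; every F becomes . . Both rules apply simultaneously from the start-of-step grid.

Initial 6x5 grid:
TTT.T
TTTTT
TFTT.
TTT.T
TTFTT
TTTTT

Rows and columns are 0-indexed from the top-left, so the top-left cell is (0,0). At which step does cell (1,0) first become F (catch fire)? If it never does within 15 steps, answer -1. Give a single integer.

Step 1: cell (1,0)='T' (+8 fires, +2 burnt)
Step 2: cell (1,0)='F' (+9 fires, +8 burnt)
  -> target ignites at step 2
Step 3: cell (1,0)='.' (+6 fires, +9 burnt)
Step 4: cell (1,0)='.' (+1 fires, +6 burnt)
Step 5: cell (1,0)='.' (+1 fires, +1 burnt)
Step 6: cell (1,0)='.' (+0 fires, +1 burnt)
  fire out at step 6

2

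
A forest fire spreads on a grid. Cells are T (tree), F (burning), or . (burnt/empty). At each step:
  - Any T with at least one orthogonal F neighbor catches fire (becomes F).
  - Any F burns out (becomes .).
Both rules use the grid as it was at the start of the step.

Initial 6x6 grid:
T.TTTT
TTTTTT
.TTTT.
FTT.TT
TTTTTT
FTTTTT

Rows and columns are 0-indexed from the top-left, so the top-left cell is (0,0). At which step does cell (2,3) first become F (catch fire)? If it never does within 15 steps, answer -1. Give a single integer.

Step 1: cell (2,3)='T' (+3 fires, +2 burnt)
Step 2: cell (2,3)='T' (+4 fires, +3 burnt)
Step 3: cell (2,3)='T' (+4 fires, +4 burnt)
Step 4: cell (2,3)='F' (+5 fires, +4 burnt)
  -> target ignites at step 4
Step 5: cell (2,3)='.' (+6 fires, +5 burnt)
Step 6: cell (2,3)='.' (+4 fires, +6 burnt)
Step 7: cell (2,3)='.' (+3 fires, +4 burnt)
Step 8: cell (2,3)='.' (+1 fires, +3 burnt)
Step 9: cell (2,3)='.' (+0 fires, +1 burnt)
  fire out at step 9

4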